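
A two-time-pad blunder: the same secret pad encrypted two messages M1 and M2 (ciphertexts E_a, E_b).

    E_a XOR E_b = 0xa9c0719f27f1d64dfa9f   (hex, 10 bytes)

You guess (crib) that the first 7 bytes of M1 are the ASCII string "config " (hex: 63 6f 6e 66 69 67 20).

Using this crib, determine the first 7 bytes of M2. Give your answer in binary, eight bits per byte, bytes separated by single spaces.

Since E_a ⊕ E_b = M1 ⊕ M2, XORing with the guessed M1 bytes yields the corresponding M2 bytes: M2 = (E_a ⊕ E_b) ⊕ M1.
byte 0: a9 XOR 63 = ca
byte 1: c0 XOR 6f = af
byte 2: 71 XOR 6e = 1f
byte 3: 9f XOR 66 = f9
byte 4: 27 XOR 69 = 4e
byte 5: f1 XOR 67 = 96
byte 6: d6 XOR 20 = f6

11001010 10101111 00011111 11111001 01001110 10010110 11110110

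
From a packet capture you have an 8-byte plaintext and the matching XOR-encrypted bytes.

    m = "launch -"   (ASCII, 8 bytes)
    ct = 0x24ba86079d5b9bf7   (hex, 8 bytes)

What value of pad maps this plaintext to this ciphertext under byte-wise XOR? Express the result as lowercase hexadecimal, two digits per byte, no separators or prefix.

48dbf369fe33bbda

Since ct = m ⊕ pad, XORing both sides with m gives pad = m ⊕ ct.
byte 0: 6c xor 24 = 48
byte 1: 61 xor ba = db
byte 2: 75 xor 86 = f3
byte 3: 6e xor 07 = 69
byte 4: 63 xor 9d = fe
byte 5: 68 xor 5b = 33
byte 6: 20 xor 9b = bb
byte 7: 2d xor f7 = da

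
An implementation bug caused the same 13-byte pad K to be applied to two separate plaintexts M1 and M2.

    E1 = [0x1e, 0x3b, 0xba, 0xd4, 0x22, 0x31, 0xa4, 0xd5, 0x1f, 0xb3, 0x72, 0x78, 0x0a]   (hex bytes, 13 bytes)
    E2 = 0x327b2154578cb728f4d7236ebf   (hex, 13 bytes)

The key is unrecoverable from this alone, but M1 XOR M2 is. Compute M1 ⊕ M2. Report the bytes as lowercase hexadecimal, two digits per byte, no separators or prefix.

E1 ⊕ E2 = (M1 ⊕ K) ⊕ (M2 ⊕ K) = M1 ⊕ M2 — the shared key cancels under XOR.
00011110 ^ 00110010 = 00101100
00111011 ^ 01111011 = 01000000
10111010 ^ 00100001 = 10011011
11010100 ^ 01010100 = 10000000
00100010 ^ 01010111 = 01110101
00110001 ^ 10001100 = 10111101
10100100 ^ 10110111 = 00010011
11010101 ^ 00101000 = 11111101
00011111 ^ 11110100 = 11101011
10110011 ^ 11010111 = 01100100
01110010 ^ 00100011 = 01010001
01111000 ^ 01101110 = 00010110
00001010 ^ 10111111 = 10110101

2c409b8075bd13fdeb645116b5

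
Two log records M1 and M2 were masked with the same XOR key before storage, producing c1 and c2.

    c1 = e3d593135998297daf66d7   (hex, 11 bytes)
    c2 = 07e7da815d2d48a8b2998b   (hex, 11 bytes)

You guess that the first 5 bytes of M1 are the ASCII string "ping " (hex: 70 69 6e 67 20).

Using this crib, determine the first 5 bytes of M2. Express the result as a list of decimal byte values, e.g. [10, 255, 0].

[148, 91, 39, 245, 36]

First, c1 ⊕ c2 = (M1 ⊕ K) ⊕ (M2 ⊕ K) = M1 ⊕ M2, so the key drops out. Then M2 = (M1 ⊕ M2) ⊕ M1 over the first 5 bytes.
byte 0: (e3 ^ 07) ^ 70 = e4 ^ 70 = 94
byte 1: (d5 ^ e7) ^ 69 = 32 ^ 69 = 5b
byte 2: (93 ^ da) ^ 6e = 49 ^ 6e = 27
byte 3: (13 ^ 81) ^ 67 = 92 ^ 67 = f5
byte 4: (59 ^ 5d) ^ 20 = 04 ^ 20 = 24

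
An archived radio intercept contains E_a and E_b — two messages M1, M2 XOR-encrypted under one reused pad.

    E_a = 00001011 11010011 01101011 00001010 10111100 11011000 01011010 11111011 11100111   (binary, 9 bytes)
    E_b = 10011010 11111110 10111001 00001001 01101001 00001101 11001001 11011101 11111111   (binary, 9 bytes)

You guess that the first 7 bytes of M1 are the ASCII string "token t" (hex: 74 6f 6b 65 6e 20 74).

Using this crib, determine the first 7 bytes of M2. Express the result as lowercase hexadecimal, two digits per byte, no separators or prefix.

e542b966bbf5e7

First, E_a ⊕ E_b = (M1 ⊕ K) ⊕ (M2 ⊕ K) = M1 ⊕ M2, so the key drops out. Then M2 = (M1 ⊕ M2) ⊕ M1 over the first 7 bytes.
byte 0: (0b ^ 9a) ^ 74 = 91 ^ 74 = e5
byte 1: (d3 ^ fe) ^ 6f = 2d ^ 6f = 42
byte 2: (6b ^ b9) ^ 6b = d2 ^ 6b = b9
byte 3: (0a ^ 09) ^ 65 = 03 ^ 65 = 66
byte 4: (bc ^ 69) ^ 6e = d5 ^ 6e = bb
byte 5: (d8 ^ 0d) ^ 20 = d5 ^ 20 = f5
byte 6: (5a ^ c9) ^ 74 = 93 ^ 74 = e7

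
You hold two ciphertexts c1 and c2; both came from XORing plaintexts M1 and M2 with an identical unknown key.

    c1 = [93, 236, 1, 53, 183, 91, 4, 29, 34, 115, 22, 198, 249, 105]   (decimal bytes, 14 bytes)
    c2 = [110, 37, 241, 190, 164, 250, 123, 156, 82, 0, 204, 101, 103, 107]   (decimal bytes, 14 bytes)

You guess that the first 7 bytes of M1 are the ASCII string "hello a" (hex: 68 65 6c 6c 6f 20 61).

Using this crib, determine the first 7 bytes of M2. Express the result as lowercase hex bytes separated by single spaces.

5b ac 9c e7 7c 81 1e

First, c1 ⊕ c2 = (M1 ⊕ K) ⊕ (M2 ⊕ K) = M1 ⊕ M2, so the key drops out. Then M2 = (M1 ⊕ M2) ⊕ M1 over the first 7 bytes.
byte 0: (5d ^ 6e) ^ 68 = 33 ^ 68 = 5b
byte 1: (ec ^ 25) ^ 65 = c9 ^ 65 = ac
byte 2: (01 ^ f1) ^ 6c = f0 ^ 6c = 9c
byte 3: (35 ^ be) ^ 6c = 8b ^ 6c = e7
byte 4: (b7 ^ a4) ^ 6f = 13 ^ 6f = 7c
byte 5: (5b ^ fa) ^ 20 = a1 ^ 20 = 81
byte 6: (04 ^ 7b) ^ 61 = 7f ^ 61 = 1e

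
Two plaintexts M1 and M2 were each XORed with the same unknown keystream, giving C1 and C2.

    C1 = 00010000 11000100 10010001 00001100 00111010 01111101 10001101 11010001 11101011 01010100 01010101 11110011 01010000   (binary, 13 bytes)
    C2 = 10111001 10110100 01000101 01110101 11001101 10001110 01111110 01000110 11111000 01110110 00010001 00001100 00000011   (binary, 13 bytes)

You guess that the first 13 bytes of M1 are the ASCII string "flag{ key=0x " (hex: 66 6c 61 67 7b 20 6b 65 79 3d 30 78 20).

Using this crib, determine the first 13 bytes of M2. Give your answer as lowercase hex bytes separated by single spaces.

cf 1c b5 1e 8c d3 98 f2 6a 1f 74 87 73

First, C1 ⊕ C2 = (M1 ⊕ K) ⊕ (M2 ⊕ K) = M1 ⊕ M2, so the key drops out. Then M2 = (M1 ⊕ M2) ⊕ M1 over the first 13 bytes.
byte 0: (10 XOR b9) XOR 66 = a9 XOR 66 = cf
byte 1: (c4 XOR b4) XOR 6c = 70 XOR 6c = 1c
byte 2: (91 XOR 45) XOR 61 = d4 XOR 61 = b5
byte 3: (0c XOR 75) XOR 67 = 79 XOR 67 = 1e
byte 4: (3a XOR cd) XOR 7b = f7 XOR 7b = 8c
byte 5: (7d XOR 8e) XOR 20 = f3 XOR 20 = d3
byte 6: (8d XOR 7e) XOR 6b = f3 XOR 6b = 98
byte 7: (d1 XOR 46) XOR 65 = 97 XOR 65 = f2
byte 8: (eb XOR f8) XOR 79 = 13 XOR 79 = 6a
byte 9: (54 XOR 76) XOR 3d = 22 XOR 3d = 1f
byte 10: (55 XOR 11) XOR 30 = 44 XOR 30 = 74
byte 11: (f3 XOR 0c) XOR 78 = ff XOR 78 = 87
byte 12: (50 XOR 03) XOR 20 = 53 XOR 20 = 73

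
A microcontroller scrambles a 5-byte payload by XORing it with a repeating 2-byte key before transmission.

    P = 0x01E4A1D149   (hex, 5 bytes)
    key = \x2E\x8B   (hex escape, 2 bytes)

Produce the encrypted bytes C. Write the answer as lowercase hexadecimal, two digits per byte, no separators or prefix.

2f6f8f5a67

The 2-byte key repeats, so the effective keystream is 2e 8b 2e 8b 2e.
byte 0: 01 XOR 2e = 2f
byte 1: e4 XOR 8b = 6f
byte 2: a1 XOR 2e = 8f
byte 3: d1 XOR 8b = 5a
byte 4: 49 XOR 2e = 67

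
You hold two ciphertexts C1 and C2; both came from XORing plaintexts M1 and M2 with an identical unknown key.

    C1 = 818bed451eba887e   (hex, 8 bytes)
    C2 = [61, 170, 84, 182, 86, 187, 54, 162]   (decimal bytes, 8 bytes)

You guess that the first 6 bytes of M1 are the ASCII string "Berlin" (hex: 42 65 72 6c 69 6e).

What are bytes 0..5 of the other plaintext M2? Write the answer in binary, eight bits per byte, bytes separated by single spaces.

11111110 01000100 11001011 10011111 00100001 01101111

First, C1 ⊕ C2 = (M1 ⊕ K) ⊕ (M2 ⊕ K) = M1 ⊕ M2, so the key drops out. Then M2 = (M1 ⊕ M2) ⊕ M1 over the first 6 bytes.
byte 0: (81 ^ 3d) ^ 42 = bc ^ 42 = fe
byte 1: (8b ^ aa) ^ 65 = 21 ^ 65 = 44
byte 2: (ed ^ 54) ^ 72 = b9 ^ 72 = cb
byte 3: (45 ^ b6) ^ 6c = f3 ^ 6c = 9f
byte 4: (1e ^ 56) ^ 69 = 48 ^ 69 = 21
byte 5: (ba ^ bb) ^ 6e = 01 ^ 6e = 6f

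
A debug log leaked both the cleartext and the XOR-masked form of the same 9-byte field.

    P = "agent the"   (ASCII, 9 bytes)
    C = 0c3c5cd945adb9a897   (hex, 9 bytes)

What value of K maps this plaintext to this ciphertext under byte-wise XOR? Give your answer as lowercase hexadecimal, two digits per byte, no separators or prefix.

6d5b39b7318dcdc0f2

Since C = P ⊕ K, XORing both sides with P gives K = P ⊕ C.
 97 xor  12 = 109
103 xor  60 =  91
101 xor  92 =  57
110 xor 217 = 183
116 xor  69 =  49
 32 xor 173 = 141
116 xor 185 = 205
104 xor 168 = 192
101 xor 151 = 242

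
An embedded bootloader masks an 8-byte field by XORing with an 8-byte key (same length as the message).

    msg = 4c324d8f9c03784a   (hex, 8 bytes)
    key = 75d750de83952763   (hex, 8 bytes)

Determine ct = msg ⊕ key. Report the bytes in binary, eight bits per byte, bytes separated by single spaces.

00111001 11100101 00011101 01010001 00011111 10010110 01011111 00101001

XOR is its own inverse, so applying the key byte-wise gives the result directly.
4c ⊕ 75 = 39
32 ⊕ d7 = e5
4d ⊕ 50 = 1d
8f ⊕ de = 51
9c ⊕ 83 = 1f
03 ⊕ 95 = 96
78 ⊕ 27 = 5f
4a ⊕ 63 = 29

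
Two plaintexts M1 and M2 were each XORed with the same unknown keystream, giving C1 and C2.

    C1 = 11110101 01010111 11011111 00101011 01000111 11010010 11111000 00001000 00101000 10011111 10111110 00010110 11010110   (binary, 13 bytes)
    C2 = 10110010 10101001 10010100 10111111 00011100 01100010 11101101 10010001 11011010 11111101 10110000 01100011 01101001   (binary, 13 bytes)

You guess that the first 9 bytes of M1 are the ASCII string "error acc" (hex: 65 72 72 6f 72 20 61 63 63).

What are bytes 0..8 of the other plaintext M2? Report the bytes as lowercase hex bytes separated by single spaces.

22 8c 39 fb 29 90 74 fa 91

First, C1 ⊕ C2 = (M1 ⊕ K) ⊕ (M2 ⊕ K) = M1 ⊕ M2, so the key drops out. Then M2 = (M1 ⊕ M2) ⊕ M1 over the first 9 bytes.
byte 0: (f5 XOR b2) XOR 65 = 47 XOR 65 = 22
byte 1: (57 XOR a9) XOR 72 = fe XOR 72 = 8c
byte 2: (df XOR 94) XOR 72 = 4b XOR 72 = 39
byte 3: (2b XOR bf) XOR 6f = 94 XOR 6f = fb
byte 4: (47 XOR 1c) XOR 72 = 5b XOR 72 = 29
byte 5: (d2 XOR 62) XOR 20 = b0 XOR 20 = 90
byte 6: (f8 XOR ed) XOR 61 = 15 XOR 61 = 74
byte 7: (08 XOR 91) XOR 63 = 99 XOR 63 = fa
byte 8: (28 XOR da) XOR 63 = f2 XOR 63 = 91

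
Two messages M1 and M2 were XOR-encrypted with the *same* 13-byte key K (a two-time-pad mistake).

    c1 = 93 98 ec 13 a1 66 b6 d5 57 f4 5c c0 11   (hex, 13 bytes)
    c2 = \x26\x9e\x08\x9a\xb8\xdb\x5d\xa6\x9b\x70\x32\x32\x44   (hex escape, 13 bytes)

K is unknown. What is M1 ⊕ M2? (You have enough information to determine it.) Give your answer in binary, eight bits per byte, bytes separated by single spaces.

10110101 00000110 11100100 10001001 00011001 10111101 11101011 01110011 11001100 10000100 01101110 11110010 01010101

c1 ⊕ c2 = (M1 ⊕ K) ⊕ (M2 ⊕ K) = M1 ⊕ M2 — the shared key cancels under XOR.
byte 0: 147 XOR  38 = 181
byte 1: 152 XOR 158 =   6
byte 2: 236 XOR   8 = 228
byte 3:  19 XOR 154 = 137
byte 4: 161 XOR 184 =  25
byte 5: 102 XOR 219 = 189
byte 6: 182 XOR  93 = 235
byte 7: 213 XOR 166 = 115
byte 8:  87 XOR 155 = 204
byte 9: 244 XOR 112 = 132
byte 10:  92 XOR  50 = 110
byte 11: 192 XOR  50 = 242
byte 12:  17 XOR  68 =  85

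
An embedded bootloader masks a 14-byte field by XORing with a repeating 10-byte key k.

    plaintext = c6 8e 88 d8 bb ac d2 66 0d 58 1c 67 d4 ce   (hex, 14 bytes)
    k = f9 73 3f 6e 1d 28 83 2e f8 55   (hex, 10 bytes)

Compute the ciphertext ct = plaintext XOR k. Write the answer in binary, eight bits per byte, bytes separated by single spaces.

00111111 11111101 10110111 10110110 10100110 10000100 01010001 01001000 11110101 00001101 11100101 00010100 11101011 10100000

The 10-byte key repeats, so the effective keystream is f9 73 3f 6e 1d 28 83 2e f8 55 f9 73 3f 6e.
byte 0: 198 XOR 249 =  63
byte 1: 142 XOR 115 = 253
byte 2: 136 XOR  63 = 183
byte 3: 216 XOR 110 = 182
byte 4: 187 XOR  29 = 166
byte 5: 172 XOR  40 = 132
byte 6: 210 XOR 131 =  81
byte 7: 102 XOR  46 =  72
byte 8:  13 XOR 248 = 245
byte 9:  88 XOR  85 =  13
byte 10:  28 XOR 249 = 229
byte 11: 103 XOR 115 =  20
byte 12: 212 XOR  63 = 235
byte 13: 206 XOR 110 = 160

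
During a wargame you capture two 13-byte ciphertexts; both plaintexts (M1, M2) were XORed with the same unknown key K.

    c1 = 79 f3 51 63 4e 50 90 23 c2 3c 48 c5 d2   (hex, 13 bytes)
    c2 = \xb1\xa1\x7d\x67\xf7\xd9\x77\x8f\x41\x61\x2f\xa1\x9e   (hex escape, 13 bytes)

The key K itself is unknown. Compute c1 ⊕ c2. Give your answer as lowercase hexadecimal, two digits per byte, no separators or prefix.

c8522c04b989e7ac835d67644c

c1 ⊕ c2 = (M1 ⊕ K) ⊕ (M2 ⊕ K) = M1 ⊕ M2 — the shared key cancels under XOR.
79 ^ b1 = c8
f3 ^ a1 = 52
51 ^ 7d = 2c
63 ^ 67 = 04
4e ^ f7 = b9
50 ^ d9 = 89
90 ^ 77 = e7
23 ^ 8f = ac
c2 ^ 41 = 83
3c ^ 61 = 5d
48 ^ 2f = 67
c5 ^ a1 = 64
d2 ^ 9e = 4c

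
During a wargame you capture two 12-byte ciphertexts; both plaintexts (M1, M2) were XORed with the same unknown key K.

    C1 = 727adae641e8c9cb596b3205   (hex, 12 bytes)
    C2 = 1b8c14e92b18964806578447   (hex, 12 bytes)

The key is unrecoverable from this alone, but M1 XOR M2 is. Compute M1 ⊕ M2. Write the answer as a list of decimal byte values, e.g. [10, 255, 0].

[105, 246, 206, 15, 106, 240, 95, 131, 95, 60, 182, 66]

C1 ⊕ C2 = (M1 ⊕ K) ⊕ (M2 ⊕ K) = M1 ⊕ M2 — the shared key cancels under XOR.
byte 0: 72 ^ 1b = 69
byte 1: 7a ^ 8c = f6
byte 2: da ^ 14 = ce
byte 3: e6 ^ e9 = 0f
byte 4: 41 ^ 2b = 6a
byte 5: e8 ^ 18 = f0
byte 6: c9 ^ 96 = 5f
byte 7: cb ^ 48 = 83
byte 8: 59 ^ 06 = 5f
byte 9: 6b ^ 57 = 3c
byte 10: 32 ^ 84 = b6
byte 11: 05 ^ 47 = 42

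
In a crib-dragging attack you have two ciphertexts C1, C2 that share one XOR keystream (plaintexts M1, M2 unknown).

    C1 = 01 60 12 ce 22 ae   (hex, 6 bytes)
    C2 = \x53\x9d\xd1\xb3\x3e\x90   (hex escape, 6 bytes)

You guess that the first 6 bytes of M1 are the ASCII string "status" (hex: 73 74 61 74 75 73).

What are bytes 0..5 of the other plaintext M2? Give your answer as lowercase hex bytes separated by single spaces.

First, C1 ⊕ C2 = (M1 ⊕ K) ⊕ (M2 ⊕ K) = M1 ⊕ M2, so the key drops out. Then M2 = (M1 ⊕ M2) ⊕ M1 over the first 6 bytes.
byte 0: (01 ⊕ 53) ⊕ 73 = 52 ⊕ 73 = 21
byte 1: (60 ⊕ 9d) ⊕ 74 = fd ⊕ 74 = 89
byte 2: (12 ⊕ d1) ⊕ 61 = c3 ⊕ 61 = a2
byte 3: (ce ⊕ b3) ⊕ 74 = 7d ⊕ 74 = 09
byte 4: (22 ⊕ 3e) ⊕ 75 = 1c ⊕ 75 = 69
byte 5: (ae ⊕ 90) ⊕ 73 = 3e ⊕ 73 = 4d

21 89 a2 09 69 4d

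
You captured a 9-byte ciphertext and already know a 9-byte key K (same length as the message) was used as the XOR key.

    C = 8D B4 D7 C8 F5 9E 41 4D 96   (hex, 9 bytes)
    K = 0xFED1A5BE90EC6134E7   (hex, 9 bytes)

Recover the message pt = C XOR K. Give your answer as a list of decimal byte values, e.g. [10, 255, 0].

[115, 101, 114, 118, 101, 114, 32, 121, 113]

8d ⊕ fe = 73
b4 ⊕ d1 = 65
d7 ⊕ a5 = 72
c8 ⊕ be = 76
f5 ⊕ 90 = 65
9e ⊕ ec = 72
41 ⊕ 61 = 20
4d ⊕ 34 = 79
96 ⊕ e7 = 71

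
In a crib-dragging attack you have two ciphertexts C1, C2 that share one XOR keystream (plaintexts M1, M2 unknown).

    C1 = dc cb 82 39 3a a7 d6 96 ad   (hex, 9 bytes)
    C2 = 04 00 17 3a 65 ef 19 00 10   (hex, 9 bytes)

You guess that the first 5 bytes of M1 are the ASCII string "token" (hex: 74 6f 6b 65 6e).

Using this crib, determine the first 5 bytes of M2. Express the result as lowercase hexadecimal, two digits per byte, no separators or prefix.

aca4fe6631

First, C1 ⊕ C2 = (M1 ⊕ K) ⊕ (M2 ⊕ K) = M1 ⊕ M2, so the key drops out. Then M2 = (M1 ⊕ M2) ⊕ M1 over the first 5 bytes.
byte 0: (dc ^ 04) ^ 74 = d8 ^ 74 = ac
byte 1: (cb ^ 00) ^ 6f = cb ^ 6f = a4
byte 2: (82 ^ 17) ^ 6b = 95 ^ 6b = fe
byte 3: (39 ^ 3a) ^ 65 = 03 ^ 65 = 66
byte 4: (3a ^ 65) ^ 6e = 5f ^ 6e = 31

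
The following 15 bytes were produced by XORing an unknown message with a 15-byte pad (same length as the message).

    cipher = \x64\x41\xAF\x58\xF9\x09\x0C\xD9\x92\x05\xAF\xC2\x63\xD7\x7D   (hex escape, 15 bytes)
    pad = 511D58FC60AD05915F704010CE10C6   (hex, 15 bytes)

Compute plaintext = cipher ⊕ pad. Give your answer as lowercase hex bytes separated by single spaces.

XOR is its own inverse, so applying the key byte-wise gives the result directly.
byte 0: 01100100 ^ 01010001 = 00110101
byte 1: 01000001 ^ 00011101 = 01011100
byte 2: 10101111 ^ 01011000 = 11110111
byte 3: 01011000 ^ 11111100 = 10100100
byte 4: 11111001 ^ 01100000 = 10011001
byte 5: 00001001 ^ 10101101 = 10100100
byte 6: 00001100 ^ 00000101 = 00001001
byte 7: 11011001 ^ 10010001 = 01001000
byte 8: 10010010 ^ 01011111 = 11001101
byte 9: 00000101 ^ 01110000 = 01110101
byte 10: 10101111 ^ 01000000 = 11101111
byte 11: 11000010 ^ 00010000 = 11010010
byte 12: 01100011 ^ 11001110 = 10101101
byte 13: 11010111 ^ 00010000 = 11000111
byte 14: 01111101 ^ 11000110 = 10111011

35 5c f7 a4 99 a4 09 48 cd 75 ef d2 ad c7 bb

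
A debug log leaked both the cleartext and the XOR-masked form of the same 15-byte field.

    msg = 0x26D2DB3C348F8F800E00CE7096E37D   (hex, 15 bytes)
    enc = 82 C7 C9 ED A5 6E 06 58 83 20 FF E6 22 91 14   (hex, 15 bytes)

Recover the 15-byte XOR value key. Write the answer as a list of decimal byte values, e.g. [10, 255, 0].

[164, 21, 18, 209, 145, 225, 137, 216, 141, 32, 49, 150, 180, 114, 105]

Since enc = msg ⊕ key, XORing both sides with msg gives key = msg ⊕ enc.
byte 0:  38 ^ 130 = 164
byte 1: 210 ^ 199 =  21
byte 2: 219 ^ 201 =  18
byte 3:  60 ^ 237 = 209
byte 4:  52 ^ 165 = 145
byte 5: 143 ^ 110 = 225
byte 6: 143 ^   6 = 137
byte 7: 128 ^  88 = 216
byte 8:  14 ^ 131 = 141
byte 9:   0 ^  32 =  32
byte 10: 206 ^ 255 =  49
byte 11: 112 ^ 230 = 150
byte 12: 150 ^  34 = 180
byte 13: 227 ^ 145 = 114
byte 14: 125 ^  20 = 105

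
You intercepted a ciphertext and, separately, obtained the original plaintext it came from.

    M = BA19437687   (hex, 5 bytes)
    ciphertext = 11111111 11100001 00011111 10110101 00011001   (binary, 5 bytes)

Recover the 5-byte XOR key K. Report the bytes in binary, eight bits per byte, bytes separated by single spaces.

Since ciphertext = M ⊕ K, XORing both sides with M gives K = M ⊕ ciphertext.
ba xor ff = 45
19 xor e1 = f8
43 xor 1f = 5c
76 xor b5 = c3
87 xor 19 = 9e

01000101 11111000 01011100 11000011 10011110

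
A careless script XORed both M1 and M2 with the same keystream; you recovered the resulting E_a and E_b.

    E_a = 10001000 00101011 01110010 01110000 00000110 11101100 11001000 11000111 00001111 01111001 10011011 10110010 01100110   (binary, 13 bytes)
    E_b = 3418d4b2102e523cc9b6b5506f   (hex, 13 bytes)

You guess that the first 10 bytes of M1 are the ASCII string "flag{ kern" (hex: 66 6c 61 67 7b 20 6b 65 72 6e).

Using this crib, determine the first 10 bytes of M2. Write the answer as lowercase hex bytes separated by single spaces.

da 5f c7 a5 6d e2 f1 9e b4 a1

First, E_a ⊕ E_b = (M1 ⊕ K) ⊕ (M2 ⊕ K) = M1 ⊕ M2, so the key drops out. Then M2 = (M1 ⊕ M2) ⊕ M1 over the first 10 bytes.
byte 0: (88 ⊕ 34) ⊕ 66 = bc ⊕ 66 = da
byte 1: (2b ⊕ 18) ⊕ 6c = 33 ⊕ 6c = 5f
byte 2: (72 ⊕ d4) ⊕ 61 = a6 ⊕ 61 = c7
byte 3: (70 ⊕ b2) ⊕ 67 = c2 ⊕ 67 = a5
byte 4: (06 ⊕ 10) ⊕ 7b = 16 ⊕ 7b = 6d
byte 5: (ec ⊕ 2e) ⊕ 20 = c2 ⊕ 20 = e2
byte 6: (c8 ⊕ 52) ⊕ 6b = 9a ⊕ 6b = f1
byte 7: (c7 ⊕ 3c) ⊕ 65 = fb ⊕ 65 = 9e
byte 8: (0f ⊕ c9) ⊕ 72 = c6 ⊕ 72 = b4
byte 9: (79 ⊕ b6) ⊕ 6e = cf ⊕ 6e = a1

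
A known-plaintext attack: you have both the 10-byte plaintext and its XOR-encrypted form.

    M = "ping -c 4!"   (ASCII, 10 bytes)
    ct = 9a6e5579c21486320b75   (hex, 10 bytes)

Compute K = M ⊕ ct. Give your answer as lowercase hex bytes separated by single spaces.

ea 07 3b 1e e2 39 e5 12 3f 54

Since ct = M ⊕ K, XORing both sides with M gives K = M ⊕ ct.
byte 0: 112 ^ 154 = 234
byte 1: 105 ^ 110 =   7
byte 2: 110 ^  85 =  59
byte 3: 103 ^ 121 =  30
byte 4:  32 ^ 194 = 226
byte 5:  45 ^  20 =  57
byte 6:  99 ^ 134 = 229
byte 7:  32 ^  50 =  18
byte 8:  52 ^  11 =  63
byte 9:  33 ^ 117 =  84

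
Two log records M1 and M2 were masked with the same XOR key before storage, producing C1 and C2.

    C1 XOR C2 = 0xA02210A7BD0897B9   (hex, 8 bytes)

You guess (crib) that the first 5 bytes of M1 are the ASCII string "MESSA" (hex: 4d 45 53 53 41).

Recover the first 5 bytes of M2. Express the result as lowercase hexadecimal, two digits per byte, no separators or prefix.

ed6743f4fc

Since C1 ⊕ C2 = M1 ⊕ M2, XORing with the guessed M1 bytes yields the corresponding M2 bytes: M2 = (C1 ⊕ C2) ⊕ M1.
10100000 ^ 01001101 = 11101101
00100010 ^ 01000101 = 01100111
00010000 ^ 01010011 = 01000011
10100111 ^ 01010011 = 11110100
10111101 ^ 01000001 = 11111100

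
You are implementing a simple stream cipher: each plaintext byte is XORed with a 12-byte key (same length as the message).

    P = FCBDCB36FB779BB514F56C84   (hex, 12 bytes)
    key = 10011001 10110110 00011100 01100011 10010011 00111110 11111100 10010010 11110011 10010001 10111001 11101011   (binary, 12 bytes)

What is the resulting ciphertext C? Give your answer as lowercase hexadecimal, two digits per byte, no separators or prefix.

650bd75568496727e764d56f

byte 0: 11111100 XOR 10011001 = 01100101
byte 1: 10111101 XOR 10110110 = 00001011
byte 2: 11001011 XOR 00011100 = 11010111
byte 3: 00110110 XOR 01100011 = 01010101
byte 4: 11111011 XOR 10010011 = 01101000
byte 5: 01110111 XOR 00111110 = 01001001
byte 6: 10011011 XOR 11111100 = 01100111
byte 7: 10110101 XOR 10010010 = 00100111
byte 8: 00010100 XOR 11110011 = 11100111
byte 9: 11110101 XOR 10010001 = 01100100
byte 10: 01101100 XOR 10111001 = 11010101
byte 11: 10000100 XOR 11101011 = 01101111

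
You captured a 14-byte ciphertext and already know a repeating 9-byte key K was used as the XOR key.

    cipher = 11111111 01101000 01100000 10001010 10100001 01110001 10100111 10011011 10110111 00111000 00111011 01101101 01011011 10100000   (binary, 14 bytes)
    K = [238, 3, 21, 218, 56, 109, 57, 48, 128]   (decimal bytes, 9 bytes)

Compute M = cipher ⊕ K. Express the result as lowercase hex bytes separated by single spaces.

The 9-byte key repeats, so the effective keystream is ee 03 15 da 38 6d 39 30 80 ee 03 15 da 38.
byte 0: 255 ^ 238 =  17
byte 1: 104 ^   3 = 107
byte 2:  96 ^  21 = 117
byte 3: 138 ^ 218 =  80
byte 4: 161 ^  56 = 153
byte 5: 113 ^ 109 =  28
byte 6: 167 ^  57 = 158
byte 7: 155 ^  48 = 171
byte 8: 183 ^ 128 =  55
byte 9:  56 ^ 238 = 214
byte 10:  59 ^   3 =  56
byte 11: 109 ^  21 = 120
byte 12:  91 ^ 218 = 129
byte 13: 160 ^  56 = 152

11 6b 75 50 99 1c 9e ab 37 d6 38 78 81 98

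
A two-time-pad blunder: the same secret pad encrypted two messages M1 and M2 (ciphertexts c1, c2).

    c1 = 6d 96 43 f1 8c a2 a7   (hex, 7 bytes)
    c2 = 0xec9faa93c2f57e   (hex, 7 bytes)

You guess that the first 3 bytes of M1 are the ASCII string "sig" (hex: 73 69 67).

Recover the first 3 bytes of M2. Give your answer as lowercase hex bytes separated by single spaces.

f2 60 8e

First, c1 ⊕ c2 = (M1 ⊕ K) ⊕ (M2 ⊕ K) = M1 ⊕ M2, so the key drops out. Then M2 = (M1 ⊕ M2) ⊕ M1 over the first 3 bytes.
byte 0: (6d ⊕ ec) ⊕ 73 = 81 ⊕ 73 = f2
byte 1: (96 ⊕ 9f) ⊕ 69 = 09 ⊕ 69 = 60
byte 2: (43 ⊕ aa) ⊕ 67 = e9 ⊕ 67 = 8e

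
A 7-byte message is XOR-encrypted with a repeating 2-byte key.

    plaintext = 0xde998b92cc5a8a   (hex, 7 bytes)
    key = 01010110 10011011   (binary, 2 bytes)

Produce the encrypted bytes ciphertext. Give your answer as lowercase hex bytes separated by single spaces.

The 2-byte key repeats, so the effective keystream is 56 9b 56 9b 56 9b 56.
byte 0: de ⊕ 56 = 88
byte 1: 99 ⊕ 9b = 02
byte 2: 8b ⊕ 56 = dd
byte 3: 92 ⊕ 9b = 09
byte 4: cc ⊕ 56 = 9a
byte 5: 5a ⊕ 9b = c1
byte 6: 8a ⊕ 56 = dc

88 02 dd 09 9a c1 dc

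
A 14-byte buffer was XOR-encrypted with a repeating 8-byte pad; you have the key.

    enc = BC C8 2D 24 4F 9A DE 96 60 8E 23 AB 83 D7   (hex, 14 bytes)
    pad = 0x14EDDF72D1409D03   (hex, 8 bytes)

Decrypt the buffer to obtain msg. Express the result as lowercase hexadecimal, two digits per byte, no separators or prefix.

a825f2569eda43957463fcd95297

The 8-byte key repeats, so the effective keystream is 14 ed df 72 d1 40 9d 03 14 ed df 72 d1 40.
byte 0: bc xor 14 = a8
byte 1: c8 xor ed = 25
byte 2: 2d xor df = f2
byte 3: 24 xor 72 = 56
byte 4: 4f xor d1 = 9e
byte 5: 9a xor 40 = da
byte 6: de xor 9d = 43
byte 7: 96 xor 03 = 95
byte 8: 60 xor 14 = 74
byte 9: 8e xor ed = 63
byte 10: 23 xor df = fc
byte 11: ab xor 72 = d9
byte 12: 83 xor d1 = 52
byte 13: d7 xor 40 = 97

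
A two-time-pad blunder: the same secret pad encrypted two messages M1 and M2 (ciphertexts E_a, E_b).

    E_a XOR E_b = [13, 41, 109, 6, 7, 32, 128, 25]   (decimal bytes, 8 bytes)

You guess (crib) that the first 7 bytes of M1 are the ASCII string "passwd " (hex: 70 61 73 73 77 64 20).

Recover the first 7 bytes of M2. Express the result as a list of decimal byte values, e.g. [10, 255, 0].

Since E_a ⊕ E_b = M1 ⊕ M2, XORing with the guessed M1 bytes yields the corresponding M2 bytes: M2 = (E_a ⊕ E_b) ⊕ M1.
byte 0: 00001101 ^ 01110000 = 01111101
byte 1: 00101001 ^ 01100001 = 01001000
byte 2: 01101101 ^ 01110011 = 00011110
byte 3: 00000110 ^ 01110011 = 01110101
byte 4: 00000111 ^ 01110111 = 01110000
byte 5: 00100000 ^ 01100100 = 01000100
byte 6: 10000000 ^ 00100000 = 10100000

[125, 72, 30, 117, 112, 68, 160]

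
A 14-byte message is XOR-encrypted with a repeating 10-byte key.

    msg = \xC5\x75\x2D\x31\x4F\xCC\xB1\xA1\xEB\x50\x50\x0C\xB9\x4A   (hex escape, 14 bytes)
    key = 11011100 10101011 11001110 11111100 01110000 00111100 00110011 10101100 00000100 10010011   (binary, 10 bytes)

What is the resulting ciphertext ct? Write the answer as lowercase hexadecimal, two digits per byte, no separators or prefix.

The 10-byte key repeats, so the effective keystream is dc ab ce fc 70 3c 33 ac 04 93 dc ab ce fc.
byte 0: c5 ^ dc = 19
byte 1: 75 ^ ab = de
byte 2: 2d ^ ce = e3
byte 3: 31 ^ fc = cd
byte 4: 4f ^ 70 = 3f
byte 5: cc ^ 3c = f0
byte 6: b1 ^ 33 = 82
byte 7: a1 ^ ac = 0d
byte 8: eb ^ 04 = ef
byte 9: 50 ^ 93 = c3
byte 10: 50 ^ dc = 8c
byte 11: 0c ^ ab = a7
byte 12: b9 ^ ce = 77
byte 13: 4a ^ fc = b6

19dee3cd3ff0820defc38ca777b6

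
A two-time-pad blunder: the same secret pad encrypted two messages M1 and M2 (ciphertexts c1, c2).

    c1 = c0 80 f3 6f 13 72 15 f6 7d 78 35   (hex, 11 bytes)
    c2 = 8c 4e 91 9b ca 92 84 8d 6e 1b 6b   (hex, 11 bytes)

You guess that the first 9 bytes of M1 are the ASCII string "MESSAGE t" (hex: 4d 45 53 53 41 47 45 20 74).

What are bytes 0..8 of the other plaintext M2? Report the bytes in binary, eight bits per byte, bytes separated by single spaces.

00000001 10001011 00110001 10100111 10011000 10100111 11010100 01011011 01100111

First, c1 ⊕ c2 = (M1 ⊕ K) ⊕ (M2 ⊕ K) = M1 ⊕ M2, so the key drops out. Then M2 = (M1 ⊕ M2) ⊕ M1 over the first 9 bytes.
byte 0: (c0 XOR 8c) XOR 4d = 4c XOR 4d = 01
byte 1: (80 XOR 4e) XOR 45 = ce XOR 45 = 8b
byte 2: (f3 XOR 91) XOR 53 = 62 XOR 53 = 31
byte 3: (6f XOR 9b) XOR 53 = f4 XOR 53 = a7
byte 4: (13 XOR ca) XOR 41 = d9 XOR 41 = 98
byte 5: (72 XOR 92) XOR 47 = e0 XOR 47 = a7
byte 6: (15 XOR 84) XOR 45 = 91 XOR 45 = d4
byte 7: (f6 XOR 8d) XOR 20 = 7b XOR 20 = 5b
byte 8: (7d XOR 6e) XOR 74 = 13 XOR 74 = 67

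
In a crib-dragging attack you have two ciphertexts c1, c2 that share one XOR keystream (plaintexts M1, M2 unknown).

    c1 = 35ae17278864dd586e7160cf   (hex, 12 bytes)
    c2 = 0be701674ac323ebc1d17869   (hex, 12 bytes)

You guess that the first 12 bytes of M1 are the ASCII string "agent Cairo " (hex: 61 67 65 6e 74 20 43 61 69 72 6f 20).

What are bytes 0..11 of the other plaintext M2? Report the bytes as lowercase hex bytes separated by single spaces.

5f 2e 73 2e b6 87 bd d2 c6 d2 77 86

First, c1 ⊕ c2 = (M1 ⊕ K) ⊕ (M2 ⊕ K) = M1 ⊕ M2, so the key drops out. Then M2 = (M1 ⊕ M2) ⊕ M1 over the first 12 bytes.
byte 0: (35 xor 0b) xor 61 = 3e xor 61 = 5f
byte 1: (ae xor e7) xor 67 = 49 xor 67 = 2e
byte 2: (17 xor 01) xor 65 = 16 xor 65 = 73
byte 3: (27 xor 67) xor 6e = 40 xor 6e = 2e
byte 4: (88 xor 4a) xor 74 = c2 xor 74 = b6
byte 5: (64 xor c3) xor 20 = a7 xor 20 = 87
byte 6: (dd xor 23) xor 43 = fe xor 43 = bd
byte 7: (58 xor eb) xor 61 = b3 xor 61 = d2
byte 8: (6e xor c1) xor 69 = af xor 69 = c6
byte 9: (71 xor d1) xor 72 = a0 xor 72 = d2
byte 10: (60 xor 78) xor 6f = 18 xor 6f = 77
byte 11: (cf xor 69) xor 20 = a6 xor 20 = 86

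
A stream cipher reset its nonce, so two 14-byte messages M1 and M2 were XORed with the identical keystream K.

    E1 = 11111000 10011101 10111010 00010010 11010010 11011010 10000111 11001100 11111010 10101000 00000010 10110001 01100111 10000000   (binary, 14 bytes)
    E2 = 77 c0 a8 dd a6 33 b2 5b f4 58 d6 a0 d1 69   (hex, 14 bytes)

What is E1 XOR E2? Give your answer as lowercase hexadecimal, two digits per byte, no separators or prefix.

E1 ⊕ E2 = (M1 ⊕ K) ⊕ (M2 ⊕ K) = M1 ⊕ M2 — the shared key cancels under XOR.
f8 ^ 77 = 8f
9d ^ c0 = 5d
ba ^ a8 = 12
12 ^ dd = cf
d2 ^ a6 = 74
da ^ 33 = e9
87 ^ b2 = 35
cc ^ 5b = 97
fa ^ f4 = 0e
a8 ^ 58 = f0
02 ^ d6 = d4
b1 ^ a0 = 11
67 ^ d1 = b6
80 ^ 69 = e9

8f5d12cf74e935970ef0d411b6e9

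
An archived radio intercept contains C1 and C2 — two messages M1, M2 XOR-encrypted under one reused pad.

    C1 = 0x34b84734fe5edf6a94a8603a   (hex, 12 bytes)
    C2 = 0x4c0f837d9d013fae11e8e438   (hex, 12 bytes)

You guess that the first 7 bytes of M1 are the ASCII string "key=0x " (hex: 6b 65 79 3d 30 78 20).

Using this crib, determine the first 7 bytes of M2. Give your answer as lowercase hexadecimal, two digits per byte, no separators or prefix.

First, C1 ⊕ C2 = (M1 ⊕ K) ⊕ (M2 ⊕ K) = M1 ⊕ M2, so the key drops out. Then M2 = (M1 ⊕ M2) ⊕ M1 over the first 7 bytes.
byte 0: (34 xor 4c) xor 6b = 78 xor 6b = 13
byte 1: (b8 xor 0f) xor 65 = b7 xor 65 = d2
byte 2: (47 xor 83) xor 79 = c4 xor 79 = bd
byte 3: (34 xor 7d) xor 3d = 49 xor 3d = 74
byte 4: (fe xor 9d) xor 30 = 63 xor 30 = 53
byte 5: (5e xor 01) xor 78 = 5f xor 78 = 27
byte 6: (df xor 3f) xor 20 = e0 xor 20 = c0

13d2bd745327c0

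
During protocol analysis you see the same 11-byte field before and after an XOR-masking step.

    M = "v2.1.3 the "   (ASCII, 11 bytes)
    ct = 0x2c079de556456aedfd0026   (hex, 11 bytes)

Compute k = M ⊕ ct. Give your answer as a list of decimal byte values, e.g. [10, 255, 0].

[90, 53, 179, 212, 120, 118, 74, 153, 149, 101, 6]

Since ct = M ⊕ k, XORing both sides with M gives k = M ⊕ ct.
118 ^  44 =  90
 50 ^   7 =  53
 46 ^ 157 = 179
 49 ^ 229 = 212
 46 ^  86 = 120
 51 ^  69 = 118
 32 ^ 106 =  74
116 ^ 237 = 153
104 ^ 253 = 149
101 ^   0 = 101
 32 ^  38 =   6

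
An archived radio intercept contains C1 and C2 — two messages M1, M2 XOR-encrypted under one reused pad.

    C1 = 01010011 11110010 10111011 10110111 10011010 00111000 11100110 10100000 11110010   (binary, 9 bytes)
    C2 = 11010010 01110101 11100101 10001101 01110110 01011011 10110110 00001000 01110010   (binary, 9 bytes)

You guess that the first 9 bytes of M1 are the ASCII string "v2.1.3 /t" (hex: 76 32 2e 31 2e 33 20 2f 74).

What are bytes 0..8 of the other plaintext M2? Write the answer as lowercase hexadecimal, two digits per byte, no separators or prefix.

First, C1 ⊕ C2 = (M1 ⊕ K) ⊕ (M2 ⊕ K) = M1 ⊕ M2, so the key drops out. Then M2 = (M1 ⊕ M2) ⊕ M1 over the first 9 bytes.
byte 0: (53 XOR d2) XOR 76 = 81 XOR 76 = f7
byte 1: (f2 XOR 75) XOR 32 = 87 XOR 32 = b5
byte 2: (bb XOR e5) XOR 2e = 5e XOR 2e = 70
byte 3: (b7 XOR 8d) XOR 31 = 3a XOR 31 = 0b
byte 4: (9a XOR 76) XOR 2e = ec XOR 2e = c2
byte 5: (38 XOR 5b) XOR 33 = 63 XOR 33 = 50
byte 6: (e6 XOR b6) XOR 20 = 50 XOR 20 = 70
byte 7: (a0 XOR 08) XOR 2f = a8 XOR 2f = 87
byte 8: (f2 XOR 72) XOR 74 = 80 XOR 74 = f4

f7b5700bc2507087f4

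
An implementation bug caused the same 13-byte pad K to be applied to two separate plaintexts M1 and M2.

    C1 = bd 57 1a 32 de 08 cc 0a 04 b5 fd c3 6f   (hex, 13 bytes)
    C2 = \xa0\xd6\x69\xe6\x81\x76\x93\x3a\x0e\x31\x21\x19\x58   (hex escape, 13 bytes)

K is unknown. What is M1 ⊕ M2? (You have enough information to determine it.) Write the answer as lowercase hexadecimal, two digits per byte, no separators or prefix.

C1 ⊕ C2 = (M1 ⊕ K) ⊕ (M2 ⊕ K) = M1 ⊕ M2 — the shared key cancels under XOR.
byte 0: 189 xor 160 =  29
byte 1:  87 xor 214 = 129
byte 2:  26 xor 105 = 115
byte 3:  50 xor 230 = 212
byte 4: 222 xor 129 =  95
byte 5:   8 xor 118 = 126
byte 6: 204 xor 147 =  95
byte 7:  10 xor  58 =  48
byte 8:   4 xor  14 =  10
byte 9: 181 xor  49 = 132
byte 10: 253 xor  33 = 220
byte 11: 195 xor  25 = 218
byte 12: 111 xor  88 =  55

1d8173d45f7e5f300a84dcda37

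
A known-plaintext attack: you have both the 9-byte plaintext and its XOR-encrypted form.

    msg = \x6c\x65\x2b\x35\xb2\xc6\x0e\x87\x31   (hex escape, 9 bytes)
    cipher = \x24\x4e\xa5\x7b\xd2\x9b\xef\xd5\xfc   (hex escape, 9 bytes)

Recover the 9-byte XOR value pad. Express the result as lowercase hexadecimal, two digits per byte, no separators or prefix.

482b8e4e605de152cd

Since cipher = msg ⊕ pad, XORing both sides with msg gives pad = msg ⊕ cipher.
byte 0: 6c ⊕ 24 = 48
byte 1: 65 ⊕ 4e = 2b
byte 2: 2b ⊕ a5 = 8e
byte 3: 35 ⊕ 7b = 4e
byte 4: b2 ⊕ d2 = 60
byte 5: c6 ⊕ 9b = 5d
byte 6: 0e ⊕ ef = e1
byte 7: 87 ⊕ d5 = 52
byte 8: 31 ⊕ fc = cd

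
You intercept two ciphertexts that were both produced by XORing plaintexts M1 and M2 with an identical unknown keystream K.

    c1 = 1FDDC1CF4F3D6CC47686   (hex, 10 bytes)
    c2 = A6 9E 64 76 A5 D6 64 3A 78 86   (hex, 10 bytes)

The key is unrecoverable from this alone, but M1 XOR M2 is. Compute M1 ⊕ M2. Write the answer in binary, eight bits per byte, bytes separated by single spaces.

c1 ⊕ c2 = (M1 ⊕ K) ⊕ (M2 ⊕ K) = M1 ⊕ M2 — the shared key cancels under XOR.
1f ^ a6 = b9
dd ^ 9e = 43
c1 ^ 64 = a5
cf ^ 76 = b9
4f ^ a5 = ea
3d ^ d6 = eb
6c ^ 64 = 08
c4 ^ 3a = fe
76 ^ 78 = 0e
86 ^ 86 = 00

10111001 01000011 10100101 10111001 11101010 11101011 00001000 11111110 00001110 00000000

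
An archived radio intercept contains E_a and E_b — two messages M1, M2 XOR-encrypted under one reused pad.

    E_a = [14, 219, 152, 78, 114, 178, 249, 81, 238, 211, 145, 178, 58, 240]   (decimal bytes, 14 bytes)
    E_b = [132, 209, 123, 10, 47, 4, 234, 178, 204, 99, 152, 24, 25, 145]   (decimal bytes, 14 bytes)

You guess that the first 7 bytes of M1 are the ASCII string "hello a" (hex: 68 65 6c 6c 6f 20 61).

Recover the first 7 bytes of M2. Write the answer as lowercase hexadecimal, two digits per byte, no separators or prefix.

e26f8f28329672

First, E_a ⊕ E_b = (M1 ⊕ K) ⊕ (M2 ⊕ K) = M1 ⊕ M2, so the key drops out. Then M2 = (M1 ⊕ M2) ⊕ M1 over the first 7 bytes.
byte 0: (0e xor 84) xor 68 = 8a xor 68 = e2
byte 1: (db xor d1) xor 65 = 0a xor 65 = 6f
byte 2: (98 xor 7b) xor 6c = e3 xor 6c = 8f
byte 3: (4e xor 0a) xor 6c = 44 xor 6c = 28
byte 4: (72 xor 2f) xor 6f = 5d xor 6f = 32
byte 5: (b2 xor 04) xor 20 = b6 xor 20 = 96
byte 6: (f9 xor ea) xor 61 = 13 xor 61 = 72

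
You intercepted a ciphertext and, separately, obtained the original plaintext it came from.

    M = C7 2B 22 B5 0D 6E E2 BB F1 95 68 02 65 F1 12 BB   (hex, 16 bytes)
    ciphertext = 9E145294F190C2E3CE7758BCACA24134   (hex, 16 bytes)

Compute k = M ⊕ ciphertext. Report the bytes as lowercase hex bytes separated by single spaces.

Since ciphertext = M ⊕ k, XORing both sides with M gives k = M ⊕ ciphertext.
c7 ^ 9e = 59
2b ^ 14 = 3f
22 ^ 52 = 70
b5 ^ 94 = 21
0d ^ f1 = fc
6e ^ 90 = fe
e2 ^ c2 = 20
bb ^ e3 = 58
f1 ^ ce = 3f
95 ^ 77 = e2
68 ^ 58 = 30
02 ^ bc = be
65 ^ ac = c9
f1 ^ a2 = 53
12 ^ 41 = 53
bb ^ 34 = 8f

59 3f 70 21 fc fe 20 58 3f e2 30 be c9 53 53 8f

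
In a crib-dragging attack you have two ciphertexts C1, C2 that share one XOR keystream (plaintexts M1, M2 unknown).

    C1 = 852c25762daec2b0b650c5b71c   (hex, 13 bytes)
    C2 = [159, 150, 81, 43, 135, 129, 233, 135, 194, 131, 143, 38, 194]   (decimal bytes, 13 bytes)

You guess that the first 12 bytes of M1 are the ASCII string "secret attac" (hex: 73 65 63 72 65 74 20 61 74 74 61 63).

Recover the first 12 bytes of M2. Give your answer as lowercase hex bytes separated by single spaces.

69 df 17 2f cf 5b 0b 56 00 a7 2b f2

First, C1 ⊕ C2 = (M1 ⊕ K) ⊕ (M2 ⊕ K) = M1 ⊕ M2, so the key drops out. Then M2 = (M1 ⊕ M2) ⊕ M1 over the first 12 bytes.
byte 0: (85 XOR 9f) XOR 73 = 1a XOR 73 = 69
byte 1: (2c XOR 96) XOR 65 = ba XOR 65 = df
byte 2: (25 XOR 51) XOR 63 = 74 XOR 63 = 17
byte 3: (76 XOR 2b) XOR 72 = 5d XOR 72 = 2f
byte 4: (2d XOR 87) XOR 65 = aa XOR 65 = cf
byte 5: (ae XOR 81) XOR 74 = 2f XOR 74 = 5b
byte 6: (c2 XOR e9) XOR 20 = 2b XOR 20 = 0b
byte 7: (b0 XOR 87) XOR 61 = 37 XOR 61 = 56
byte 8: (b6 XOR c2) XOR 74 = 74 XOR 74 = 00
byte 9: (50 XOR 83) XOR 74 = d3 XOR 74 = a7
byte 10: (c5 XOR 8f) XOR 61 = 4a XOR 61 = 2b
byte 11: (b7 XOR 26) XOR 63 = 91 XOR 63 = f2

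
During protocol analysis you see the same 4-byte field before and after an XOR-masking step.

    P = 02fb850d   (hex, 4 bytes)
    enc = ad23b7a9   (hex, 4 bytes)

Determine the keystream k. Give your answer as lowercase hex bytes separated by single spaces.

af d8 32 a4

Since enc = P ⊕ k, XORing both sides with P gives k = P ⊕ enc.
byte 0: 02 xor ad = af
byte 1: fb xor 23 = d8
byte 2: 85 xor b7 = 32
byte 3: 0d xor a9 = a4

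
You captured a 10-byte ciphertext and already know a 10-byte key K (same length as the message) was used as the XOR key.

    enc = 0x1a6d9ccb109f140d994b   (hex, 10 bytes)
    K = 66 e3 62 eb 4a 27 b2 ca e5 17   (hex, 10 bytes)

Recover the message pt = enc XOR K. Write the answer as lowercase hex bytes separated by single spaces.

7c 8e fe 20 5a b8 a6 c7 7c 5c

XOR is its own inverse, so applying the key byte-wise gives the result directly.
1a ⊕ 66 = 7c
6d ⊕ e3 = 8e
9c ⊕ 62 = fe
cb ⊕ eb = 20
10 ⊕ 4a = 5a
9f ⊕ 27 = b8
14 ⊕ b2 = a6
0d ⊕ ca = c7
99 ⊕ e5 = 7c
4b ⊕ 17 = 5c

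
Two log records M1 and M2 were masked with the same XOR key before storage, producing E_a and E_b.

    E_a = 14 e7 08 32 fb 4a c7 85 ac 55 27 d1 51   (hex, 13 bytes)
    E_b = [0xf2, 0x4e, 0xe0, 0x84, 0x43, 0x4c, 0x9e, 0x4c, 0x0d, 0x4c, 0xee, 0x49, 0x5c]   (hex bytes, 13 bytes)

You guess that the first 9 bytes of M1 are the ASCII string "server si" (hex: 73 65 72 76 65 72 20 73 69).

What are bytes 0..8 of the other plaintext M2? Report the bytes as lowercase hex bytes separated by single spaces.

First, E_a ⊕ E_b = (M1 ⊕ K) ⊕ (M2 ⊕ K) = M1 ⊕ M2, so the key drops out. Then M2 = (M1 ⊕ M2) ⊕ M1 over the first 9 bytes.
byte 0: (14 ⊕ f2) ⊕ 73 = e6 ⊕ 73 = 95
byte 1: (e7 ⊕ 4e) ⊕ 65 = a9 ⊕ 65 = cc
byte 2: (08 ⊕ e0) ⊕ 72 = e8 ⊕ 72 = 9a
byte 3: (32 ⊕ 84) ⊕ 76 = b6 ⊕ 76 = c0
byte 4: (fb ⊕ 43) ⊕ 65 = b8 ⊕ 65 = dd
byte 5: (4a ⊕ 4c) ⊕ 72 = 06 ⊕ 72 = 74
byte 6: (c7 ⊕ 9e) ⊕ 20 = 59 ⊕ 20 = 79
byte 7: (85 ⊕ 4c) ⊕ 73 = c9 ⊕ 73 = ba
byte 8: (ac ⊕ 0d) ⊕ 69 = a1 ⊕ 69 = c8

95 cc 9a c0 dd 74 79 ba c8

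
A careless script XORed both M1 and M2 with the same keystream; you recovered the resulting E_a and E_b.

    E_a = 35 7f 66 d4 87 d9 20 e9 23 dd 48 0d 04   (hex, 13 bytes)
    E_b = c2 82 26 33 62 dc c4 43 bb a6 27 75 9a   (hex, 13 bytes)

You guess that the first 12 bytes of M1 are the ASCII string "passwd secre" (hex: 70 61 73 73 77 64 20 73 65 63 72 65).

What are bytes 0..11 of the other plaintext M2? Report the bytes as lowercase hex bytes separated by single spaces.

First, E_a ⊕ E_b = (M1 ⊕ K) ⊕ (M2 ⊕ K) = M1 ⊕ M2, so the key drops out. Then M2 = (M1 ⊕ M2) ⊕ M1 over the first 12 bytes.
byte 0: (35 ⊕ c2) ⊕ 70 = f7 ⊕ 70 = 87
byte 1: (7f ⊕ 82) ⊕ 61 = fd ⊕ 61 = 9c
byte 2: (66 ⊕ 26) ⊕ 73 = 40 ⊕ 73 = 33
byte 3: (d4 ⊕ 33) ⊕ 73 = e7 ⊕ 73 = 94
byte 4: (87 ⊕ 62) ⊕ 77 = e5 ⊕ 77 = 92
byte 5: (d9 ⊕ dc) ⊕ 64 = 05 ⊕ 64 = 61
byte 6: (20 ⊕ c4) ⊕ 20 = e4 ⊕ 20 = c4
byte 7: (e9 ⊕ 43) ⊕ 73 = aa ⊕ 73 = d9
byte 8: (23 ⊕ bb) ⊕ 65 = 98 ⊕ 65 = fd
byte 9: (dd ⊕ a6) ⊕ 63 = 7b ⊕ 63 = 18
byte 10: (48 ⊕ 27) ⊕ 72 = 6f ⊕ 72 = 1d
byte 11: (0d ⊕ 75) ⊕ 65 = 78 ⊕ 65 = 1d

87 9c 33 94 92 61 c4 d9 fd 18 1d 1d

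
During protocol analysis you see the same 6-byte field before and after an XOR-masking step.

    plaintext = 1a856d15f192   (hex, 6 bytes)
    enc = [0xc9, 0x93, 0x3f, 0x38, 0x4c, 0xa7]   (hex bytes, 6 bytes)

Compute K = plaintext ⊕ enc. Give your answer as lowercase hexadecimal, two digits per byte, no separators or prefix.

d316522dbd35

Since enc = plaintext ⊕ K, XORing both sides with plaintext gives K = plaintext ⊕ enc.
1a ⊕ c9 = d3
85 ⊕ 93 = 16
6d ⊕ 3f = 52
15 ⊕ 38 = 2d
f1 ⊕ 4c = bd
92 ⊕ a7 = 35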